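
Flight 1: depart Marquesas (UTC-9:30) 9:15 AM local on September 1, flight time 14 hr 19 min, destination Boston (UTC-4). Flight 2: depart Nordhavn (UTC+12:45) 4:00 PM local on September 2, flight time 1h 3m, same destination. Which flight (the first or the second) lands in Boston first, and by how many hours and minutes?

the second, by 4 hours 46 minutes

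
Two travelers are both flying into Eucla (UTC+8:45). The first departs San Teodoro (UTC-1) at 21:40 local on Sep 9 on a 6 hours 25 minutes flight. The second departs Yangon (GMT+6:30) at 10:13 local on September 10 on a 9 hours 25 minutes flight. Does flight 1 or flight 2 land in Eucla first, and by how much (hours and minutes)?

Flight 1 in UTC: 21:40 + 1:00 = 22:40 on Sep 9.
+6 hours 25 minutes → arrive 05:05 UTC on Sep 10.
Flight 2 in UTC: 10:13 − 6:30 = 03:43 on Sep 10.
+9 hours and 25 minutes → arrive 13:08 UTC on Sep 10.
Flight 1 lands earlier by 8 hours 3 minutes.

the first, by 8 hours 3 minutes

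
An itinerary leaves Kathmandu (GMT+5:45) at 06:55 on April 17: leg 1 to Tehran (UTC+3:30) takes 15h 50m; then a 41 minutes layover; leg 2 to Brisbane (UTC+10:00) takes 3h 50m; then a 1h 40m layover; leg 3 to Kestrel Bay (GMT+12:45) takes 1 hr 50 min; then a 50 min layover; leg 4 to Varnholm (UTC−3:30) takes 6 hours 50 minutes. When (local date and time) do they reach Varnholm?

05:11 on Apr 18

Convert departure to UTC: 06:55 − 5:45 = 01:10 UTC on Apr 17.
Add 15 hours and 50 minutes leg 1 → 17:00 UTC.
Add 41 minutes layover in Tehran → 17:41 UTC.
Add 3 hours and 50 minutes leg 2 → 21:31 UTC.
Add 1 hour and 40 minutes layover in Brisbane → 23:11 UTC.
Add 1 hour and 50 minutes leg 3 → 01:01 UTC (Apr 18).
Add 50 minutes layover in Kestrel Bay → 01:51 UTC.
Add 6 hours and 50 minutes leg 4 → 08:41 UTC.
Varnholm is UTC−3:30, so local arrival = 08:41 − 3:30 = 05:11 on Apr 18.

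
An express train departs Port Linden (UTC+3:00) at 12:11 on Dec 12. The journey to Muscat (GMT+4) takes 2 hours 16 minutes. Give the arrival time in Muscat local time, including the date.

15:27 on Dec 12

Convert departure to UTC: 12:11 − 3:00 = 09:11 UTC on Dec 12.
Add 2 hours and 16 minutes travel time → 11:27 UTC.
Muscat is UTC+4:00, so local arrival = 11:27 + 4:00 = 15:27 on Dec 12.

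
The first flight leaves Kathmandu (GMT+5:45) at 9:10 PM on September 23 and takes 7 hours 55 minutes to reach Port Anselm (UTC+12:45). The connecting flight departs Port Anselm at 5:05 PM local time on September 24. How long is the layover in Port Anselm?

5 hours

Convert departure to UTC: 9:10 PM − 5:45 = 3:25 PM UTC on Sep 23.
Add 7 hours 55 minutes flight time → 11:20 PM UTC.
Port Anselm is UTC+12:45, so local arrival = 11:20 PM + 12:45 = 12:05 PM on Sep 24.
Layover = 5:05 PM − 12:05 PM = 5 hours.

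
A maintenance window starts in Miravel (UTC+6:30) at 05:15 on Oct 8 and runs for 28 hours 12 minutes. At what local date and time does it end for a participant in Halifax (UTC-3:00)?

23:57 on October 8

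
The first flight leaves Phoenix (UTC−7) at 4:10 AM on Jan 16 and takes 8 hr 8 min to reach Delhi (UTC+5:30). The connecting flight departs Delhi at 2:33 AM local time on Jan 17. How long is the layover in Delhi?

1 hour 45 minutes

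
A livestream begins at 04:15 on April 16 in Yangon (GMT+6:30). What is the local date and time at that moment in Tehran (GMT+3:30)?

In UTC: 04:15 − 6:30 = 21:45 on Apr 15.
Tehran is UTC+3:30: 21:45 + 3:30 = 01:15 on Apr 16.

01:15 on April 16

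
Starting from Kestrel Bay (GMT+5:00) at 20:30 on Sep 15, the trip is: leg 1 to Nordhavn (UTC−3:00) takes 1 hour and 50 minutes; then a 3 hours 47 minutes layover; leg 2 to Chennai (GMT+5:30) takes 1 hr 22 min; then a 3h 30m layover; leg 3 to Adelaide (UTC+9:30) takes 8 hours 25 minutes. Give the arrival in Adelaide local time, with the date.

Convert departure to UTC: 20:30 − 5:00 = 15:30 UTC on Sep 15.
Add 1 hour 50 minutes leg 1 → 17:20 UTC.
Add 3 hours 47 minutes layover in Nordhavn → 21:07 UTC.
Add 1 hour 22 minutes leg 2 → 22:29 UTC.
Add 3 hours 30 minutes layover in Chennai → 01:59 UTC (Sep 16).
Add 8 hours and 25 minutes leg 3 → 10:24 UTC.
Adelaide is UTC+9:30, so local arrival = 10:24 + 9:30 = 19:54 on Sep 16.

19:54 on Sep 16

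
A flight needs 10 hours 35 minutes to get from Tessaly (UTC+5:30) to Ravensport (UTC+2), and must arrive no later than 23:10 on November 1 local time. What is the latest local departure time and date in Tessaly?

16:05 on November 1

Target arrival in UTC: 23:10 − 2:00 = 21:10 on Nov 1.
Subtract 10 hours and 35 minutes → departure 10:35 UTC on Nov 1.
Tessaly is UTC+5:30: 10:35 + 5:30 = 16:05 on Nov 1.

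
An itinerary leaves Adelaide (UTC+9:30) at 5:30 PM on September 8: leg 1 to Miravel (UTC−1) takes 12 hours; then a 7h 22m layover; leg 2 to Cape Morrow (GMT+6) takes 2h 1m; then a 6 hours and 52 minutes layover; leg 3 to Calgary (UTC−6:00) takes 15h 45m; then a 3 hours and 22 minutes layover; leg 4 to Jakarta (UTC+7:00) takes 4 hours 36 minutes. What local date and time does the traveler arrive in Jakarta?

Convert departure to UTC: 5:30 PM − 9:30 = 8:00 AM UTC on Sep 8.
Add 12 hours leg 1 → 8:00 PM UTC.
Add 7 hours and 22 minutes layover in Miravel → 3:22 AM UTC (Sep 9).
Add 2 hours 1 minute leg 2 → 5:23 AM UTC.
Add 6 hours 52 minutes layover in Cape Morrow → 12:15 PM UTC.
Add 15 hours and 45 minutes leg 3 → 4:00 AM UTC (Sep 10).
Add 3 hours and 22 minutes layover in Calgary → 7:22 AM UTC.
Add 4 hours 36 minutes leg 4 → 11:58 AM UTC.
Jakarta is UTC+7:00, so local arrival = 11:58 AM + 7:00 = 6:58 PM on Sep 10.

6:58 PM on September 10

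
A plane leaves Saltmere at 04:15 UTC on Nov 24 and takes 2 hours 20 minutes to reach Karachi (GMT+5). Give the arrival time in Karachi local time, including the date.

Departure is given in UTC: 04:15 on Nov 24.
Add 2 hours 20 minutes → 06:35 UTC.
Karachi is UTC+5:00: 06:35 + 5:00 = 11:35 on Nov 24.

11:35 on Nov 24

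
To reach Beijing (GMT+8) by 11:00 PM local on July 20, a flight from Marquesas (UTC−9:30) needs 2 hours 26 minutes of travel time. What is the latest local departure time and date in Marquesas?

Target arrival in UTC: 11:00 PM − 8:00 = 3:00 PM on Jul 20.
Subtract 2 hours and 26 minutes → departure 12:34 PM UTC on Jul 20.
Marquesas is UTC−9:30: 12:34 PM − 9:30 = 3:04 AM on Jul 20.

3:04 AM on July 20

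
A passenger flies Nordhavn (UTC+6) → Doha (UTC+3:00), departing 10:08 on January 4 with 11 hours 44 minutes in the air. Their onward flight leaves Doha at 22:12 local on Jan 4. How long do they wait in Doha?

3 hours 20 minutes

Convert departure to UTC: 10:08 − 6:00 = 04:08 UTC on Jan 4.
Add 11 hours and 44 minutes flight time → 15:52 UTC.
Doha is UTC+3:00, so local arrival = 15:52 + 3:00 = 18:52 on Jan 4.
Layover = 22:12 − 18:52 = 3 hours 20 minutes.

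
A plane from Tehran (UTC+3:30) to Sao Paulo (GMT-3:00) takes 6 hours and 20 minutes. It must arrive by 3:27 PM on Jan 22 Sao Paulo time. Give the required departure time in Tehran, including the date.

3:37 PM on Jan 22

Target arrival in UTC: 3:27 PM + 3:00 = 6:27 PM on Jan 22.
Subtract 6 hours 20 minutes → departure 12:07 PM UTC on Jan 22.
Tehran is UTC+3:30: 12:07 PM + 3:30 = 3:37 PM on Jan 22.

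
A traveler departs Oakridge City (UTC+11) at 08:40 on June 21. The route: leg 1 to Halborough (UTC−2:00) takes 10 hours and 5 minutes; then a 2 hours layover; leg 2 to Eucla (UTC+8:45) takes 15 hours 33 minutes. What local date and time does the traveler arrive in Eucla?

Convert departure to UTC: 08:40 − 11:00 = 21:40 UTC on Jun 20.
Add 10 hours 5 minutes leg 1 → 07:45 UTC (Jun 21).
Add 2 hours layover in Halborough → 09:45 UTC.
Add 15 hours and 33 minutes leg 2 → 01:18 UTC (Jun 22).
Eucla is UTC+8:45, so local arrival = 01:18 + 8:45 = 10:03 on Jun 22.

10:03 on Jun 22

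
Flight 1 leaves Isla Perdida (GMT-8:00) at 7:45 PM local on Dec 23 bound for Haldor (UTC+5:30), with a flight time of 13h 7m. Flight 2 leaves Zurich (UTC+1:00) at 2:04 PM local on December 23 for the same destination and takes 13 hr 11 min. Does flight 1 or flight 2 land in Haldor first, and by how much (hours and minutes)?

Flight 1 in UTC: 7:45 PM + 8:00 = 3:45 AM on Dec 24.
+13 hours and 7 minutes → arrive 4:52 PM UTC on Dec 24.
Flight 2 in UTC: 2:04 PM − 1:00 = 1:04 PM on Dec 23.
+13 hours and 11 minutes → arrive 2:15 AM UTC on Dec 24.
Flight 2 lands earlier by 14 hours 37 minutes.

the second, by 14 hours 37 minutes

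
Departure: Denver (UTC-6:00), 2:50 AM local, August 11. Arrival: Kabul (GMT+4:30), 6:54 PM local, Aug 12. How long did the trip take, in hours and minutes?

Departure in UTC: 2:50 AM + 6:00 = 8:50 AM on Aug 11.
Arrival in UTC: 6:54 PM − 4:30 = 2:24 PM on Aug 12.
Elapsed = 2:24 PM − 8:50 AM (+1 day) = 29 hours 34 minutes.

29 hours 34 minutes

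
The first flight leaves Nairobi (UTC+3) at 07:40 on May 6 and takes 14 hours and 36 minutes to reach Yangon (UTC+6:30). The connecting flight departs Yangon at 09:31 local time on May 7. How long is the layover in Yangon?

Convert departure to UTC: 07:40 − 3:00 = 04:40 UTC on May 6.
Add 14 hours 36 minutes flight time → 19:16 UTC.
Yangon is UTC+6:30, so local arrival = 19:16 + 6:30 = 01:46 on May 7.
Layover = 09:31 − 01:46 = 7 hours 45 minutes.

7 hours 45 minutes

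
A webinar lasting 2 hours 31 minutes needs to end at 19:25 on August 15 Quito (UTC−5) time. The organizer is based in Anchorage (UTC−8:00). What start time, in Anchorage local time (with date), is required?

13:54 on Aug 15

Target end time in UTC: 19:25 + 5:00 = 00:25 on Aug 16.
Subtract 2 hours 31 minutes → start 21:54 UTC on Aug 15.
Anchorage is UTC−8:00: 21:54 − 8:00 = 13:54 on Aug 15.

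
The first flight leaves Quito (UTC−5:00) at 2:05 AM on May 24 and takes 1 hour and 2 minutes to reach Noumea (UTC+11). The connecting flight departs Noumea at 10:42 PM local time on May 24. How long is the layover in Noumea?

Convert departure to UTC: 2:05 AM + 5:00 = 7:05 AM UTC on May 24.
Add 1 hour and 2 minutes flight time → 8:07 AM UTC.
Noumea is UTC+11:00, so local arrival = 8:07 AM + 11:00 = 7:07 PM on May 24.
Layover = 10:42 PM − 7:07 PM = 3 hours 35 minutes.

3 hours 35 minutes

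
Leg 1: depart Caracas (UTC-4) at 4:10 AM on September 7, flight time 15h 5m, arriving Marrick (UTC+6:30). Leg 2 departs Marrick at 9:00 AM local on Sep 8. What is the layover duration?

Convert departure to UTC: 4:10 AM + 4:00 = 8:10 AM UTC on Sep 7.
Add 15 hours 5 minutes flight time → 11:15 PM UTC.
Marrick is UTC+6:30, so local arrival = 11:15 PM + 6:30 = 5:45 AM on Sep 8.
Layover = 9:00 AM − 5:45 AM = 3 hours 15 minutes.

3 hours 15 minutes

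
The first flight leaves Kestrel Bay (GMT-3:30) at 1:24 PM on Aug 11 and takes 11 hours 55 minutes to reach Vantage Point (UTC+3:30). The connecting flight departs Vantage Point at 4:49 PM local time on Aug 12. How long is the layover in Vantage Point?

8 hours 30 minutes

Convert departure to UTC: 1:24 PM + 3:30 = 4:54 PM UTC on Aug 11.
Add 11 hours and 55 minutes flight time → 4:49 AM UTC (Aug 12).
Vantage Point is UTC+3:30, so local arrival = 4:49 AM + 3:30 = 8:19 AM on Aug 12.
Layover = 4:49 PM − 8:19 AM = 8 hours 30 minutes.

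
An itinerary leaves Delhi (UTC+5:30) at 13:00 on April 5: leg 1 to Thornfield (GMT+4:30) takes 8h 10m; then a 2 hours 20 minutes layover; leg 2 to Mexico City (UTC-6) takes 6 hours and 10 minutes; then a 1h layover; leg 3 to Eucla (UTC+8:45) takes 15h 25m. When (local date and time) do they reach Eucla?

Convert departure to UTC: 13:00 − 5:30 = 07:30 UTC on Apr 5.
Add 8 hours 10 minutes leg 1 → 15:40 UTC.
Add 2 hours 20 minutes layover in Thornfield → 18:00 UTC.
Add 6 hours and 10 minutes leg 2 → 00:10 UTC (Apr 6).
Add 1 hour layover in Mexico City → 01:10 UTC.
Add 15 hours and 25 minutes leg 3 → 16:35 UTC.
Eucla is UTC+8:45, so local arrival = 16:35 + 8:45 = 01:20 on Apr 7.

01:20 on April 7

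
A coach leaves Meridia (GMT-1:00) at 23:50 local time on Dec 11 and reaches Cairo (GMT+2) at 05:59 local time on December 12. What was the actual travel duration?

3 hours 9 minutes

Departure in UTC: 23:50 + 1:00 = 00:50 on Dec 12.
Arrival in UTC: 05:59 − 2:00 = 03:59 on Dec 12.
Elapsed = 03:59 − 00:50 = 3 hours 9 minutes.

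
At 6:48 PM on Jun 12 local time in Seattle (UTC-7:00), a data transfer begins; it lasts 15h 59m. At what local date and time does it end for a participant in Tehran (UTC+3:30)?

Convert start to UTC: 6:48 PM + 7:00 = 1:48 AM UTC on Jun 13.
Add 15 hours 59 minutes duration → 5:47 PM UTC.
Tehran is UTC+3:30, so local end time = 5:47 PM + 3:30 = 9:17 PM on Jun 13.

9:17 PM on Jun 13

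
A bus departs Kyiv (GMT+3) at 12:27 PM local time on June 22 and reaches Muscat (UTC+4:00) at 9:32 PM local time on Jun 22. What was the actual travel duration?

8 hours 5 minutes

Departure in UTC: 12:27 PM − 3:00 = 9:27 AM on Jun 22.
Arrival in UTC: 9:32 PM − 4:00 = 5:32 PM on Jun 22.
Elapsed = 5:32 PM − 9:27 AM = 8 hours 5 minutes.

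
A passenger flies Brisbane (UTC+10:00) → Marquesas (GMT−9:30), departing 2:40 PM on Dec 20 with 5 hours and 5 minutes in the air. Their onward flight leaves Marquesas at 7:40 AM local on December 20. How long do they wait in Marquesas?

7 hours 25 minutes

Convert departure to UTC: 2:40 PM − 10:00 = 4:40 AM UTC on Dec 20.
Add 5 hours and 5 minutes flight time → 9:45 AM UTC.
Marquesas is UTC−9:30, so local arrival = 9:45 AM − 9:30 = 12:15 AM on Dec 20.
Layover = 7:40 AM − 12:15 AM = 7 hours 25 minutes.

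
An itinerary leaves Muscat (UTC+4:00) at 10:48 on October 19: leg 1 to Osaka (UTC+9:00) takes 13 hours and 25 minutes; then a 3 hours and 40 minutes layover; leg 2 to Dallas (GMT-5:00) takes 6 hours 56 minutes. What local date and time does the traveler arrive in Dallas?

01:49 on October 20

Convert departure to UTC: 10:48 − 4:00 = 06:48 UTC on Oct 19.
Add 13 hours and 25 minutes leg 1 → 20:13 UTC.
Add 3 hours and 40 minutes layover in Osaka → 23:53 UTC.
Add 6 hours 56 minutes leg 2 → 06:49 UTC (Oct 20).
Dallas is UTC−5:00, so local arrival = 06:49 − 5:00 = 01:49 on Oct 20.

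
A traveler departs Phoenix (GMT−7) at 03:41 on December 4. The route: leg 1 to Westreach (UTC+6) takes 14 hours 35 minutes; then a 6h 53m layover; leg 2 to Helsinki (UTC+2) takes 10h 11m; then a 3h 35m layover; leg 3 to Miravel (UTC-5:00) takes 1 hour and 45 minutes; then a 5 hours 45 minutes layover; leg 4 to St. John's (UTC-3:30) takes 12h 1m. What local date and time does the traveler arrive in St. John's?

Convert departure to UTC: 03:41 + 7:00 = 10:41 UTC on Dec 4.
Add 14 hours 35 minutes leg 1 → 01:16 UTC (Dec 5).
Add 6 hours 53 minutes layover in Westreach → 08:09 UTC.
Add 10 hours 11 minutes leg 2 → 18:20 UTC.
Add 3 hours 35 minutes layover in Helsinki → 21:55 UTC.
Add 1 hour and 45 minutes leg 3 → 23:40 UTC.
Add 5 hours 45 minutes layover in Miravel → 05:25 UTC (Dec 6).
Add 12 hours 1 minute leg 4 → 17:26 UTC.
St. John's is UTC−3:30, so local arrival = 17:26 − 3:30 = 13:56 on Dec 6.

13:56 on Dec 6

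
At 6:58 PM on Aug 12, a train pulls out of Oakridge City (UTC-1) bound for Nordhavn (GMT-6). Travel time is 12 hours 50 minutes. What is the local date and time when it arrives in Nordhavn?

2:48 AM on August 13

Convert departure to UTC: 6:58 PM + 1:00 = 7:58 PM UTC on Aug 12.
Add 12 hours 50 minutes travel time → 8:48 AM UTC (Aug 13).
Nordhavn is UTC−6:00, so local arrival = 8:48 AM − 6:00 = 2:48 AM on Aug 13.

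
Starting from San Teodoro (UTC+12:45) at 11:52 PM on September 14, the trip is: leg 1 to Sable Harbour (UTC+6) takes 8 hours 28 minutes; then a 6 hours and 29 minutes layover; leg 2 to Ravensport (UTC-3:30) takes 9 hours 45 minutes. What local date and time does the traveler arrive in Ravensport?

Convert departure to UTC: 11:52 PM − 12:45 = 11:07 AM UTC on Sep 14.
Add 8 hours and 28 minutes leg 1 → 7:35 PM UTC.
Add 6 hours and 29 minutes layover in Sable Harbour → 2:04 AM UTC (Sep 15).
Add 9 hours and 45 minutes leg 2 → 11:49 AM UTC.
Ravensport is UTC−3:30, so local arrival = 11:49 AM − 3:30 = 8:19 AM on Sep 15.

8:19 AM on Sep 15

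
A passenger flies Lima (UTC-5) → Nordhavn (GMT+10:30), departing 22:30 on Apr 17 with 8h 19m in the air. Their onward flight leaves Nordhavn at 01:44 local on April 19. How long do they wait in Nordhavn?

3 hours 25 minutes

Convert departure to UTC: 22:30 + 5:00 = 03:30 UTC on Apr 18.
Add 8 hours 19 minutes flight time → 11:49 UTC.
Nordhavn is UTC+10:30, so local arrival = 11:49 + 10:30 = 22:19 on Apr 18.
Layover = 01:44 − 22:19 (+1 day) = 3 hours 25 minutes.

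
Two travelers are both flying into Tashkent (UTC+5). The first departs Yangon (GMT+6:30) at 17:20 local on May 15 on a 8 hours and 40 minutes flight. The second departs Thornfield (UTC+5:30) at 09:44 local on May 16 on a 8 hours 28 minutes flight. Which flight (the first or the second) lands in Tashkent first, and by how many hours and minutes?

the first, by 17 hours 12 minutes

Flight 1 in UTC: 17:20 − 6:30 = 10:50 on May 15.
+8 hours and 40 minutes → arrive 19:30 UTC on May 15.
Flight 2 in UTC: 09:44 − 5:30 = 04:14 on May 16.
+8 hours 28 minutes → arrive 12:42 UTC on May 16.
Flight 1 lands earlier by 17 hours 12 minutes.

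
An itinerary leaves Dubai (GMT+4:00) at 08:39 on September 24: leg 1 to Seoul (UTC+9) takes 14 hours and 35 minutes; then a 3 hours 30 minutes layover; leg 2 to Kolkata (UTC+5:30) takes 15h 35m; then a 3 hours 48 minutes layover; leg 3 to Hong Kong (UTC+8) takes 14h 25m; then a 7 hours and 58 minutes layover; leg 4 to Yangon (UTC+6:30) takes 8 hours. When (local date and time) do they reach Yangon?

07:00 on September 27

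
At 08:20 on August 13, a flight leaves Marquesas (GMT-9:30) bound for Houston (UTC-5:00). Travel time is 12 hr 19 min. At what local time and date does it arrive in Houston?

01:09 on August 14

Convert departure to UTC: 08:20 + 9:30 = 17:50 UTC on Aug 13.
Add 12 hours and 19 minutes travel time → 06:09 UTC (Aug 14).
Houston is UTC−5:00, so local arrival = 06:09 − 5:00 = 01:09 on Aug 14.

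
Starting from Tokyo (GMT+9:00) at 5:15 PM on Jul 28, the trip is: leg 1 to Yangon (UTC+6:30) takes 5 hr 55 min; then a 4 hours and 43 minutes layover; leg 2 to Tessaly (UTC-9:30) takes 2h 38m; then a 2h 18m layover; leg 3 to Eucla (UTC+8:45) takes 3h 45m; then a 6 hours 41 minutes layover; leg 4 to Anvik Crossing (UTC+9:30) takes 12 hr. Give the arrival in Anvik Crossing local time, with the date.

7:45 AM on July 30

Convert departure to UTC: 5:15 PM − 9:00 = 8:15 AM UTC on Jul 28.
Add 5 hours and 55 minutes leg 1 → 2:10 PM UTC.
Add 4 hours 43 minutes layover in Yangon → 6:53 PM UTC.
Add 2 hours and 38 minutes leg 2 → 9:31 PM UTC.
Add 2 hours 18 minutes layover in Tessaly → 11:49 PM UTC.
Add 3 hours 45 minutes leg 3 → 3:34 AM UTC (Jul 29).
Add 6 hours and 41 minutes layover in Eucla → 10:15 AM UTC.
Add 12 hours leg 4 → 10:15 PM UTC.
Anvik Crossing is UTC+9:30, so local arrival = 10:15 PM + 9:30 = 7:45 AM on Jul 30.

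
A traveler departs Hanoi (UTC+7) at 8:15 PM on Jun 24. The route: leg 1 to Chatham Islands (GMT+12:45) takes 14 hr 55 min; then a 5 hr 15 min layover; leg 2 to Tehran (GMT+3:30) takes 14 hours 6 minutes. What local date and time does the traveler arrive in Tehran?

3:01 AM on June 26

Convert departure to UTC: 8:15 PM − 7:00 = 1:15 PM UTC on Jun 24.
Add 14 hours and 55 minutes leg 1 → 4:10 AM UTC (Jun 25).
Add 5 hours 15 minutes layover in Chatham Islands → 9:25 AM UTC.
Add 14 hours 6 minutes leg 2 → 11:31 PM UTC.
Tehran is UTC+3:30, so local arrival = 11:31 PM + 3:30 = 3:01 AM on Jun 26.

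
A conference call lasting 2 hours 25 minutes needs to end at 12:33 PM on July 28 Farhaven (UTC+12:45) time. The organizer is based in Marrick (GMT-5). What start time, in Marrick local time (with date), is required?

Target end time in UTC: 12:33 PM − 12:45 = 11:48 PM on Jul 27.
Subtract 2 hours and 25 minutes → start 9:23 PM UTC on Jul 27.
Marrick is UTC−5:00: 9:23 PM − 5:00 = 4:23 PM on Jul 27.

4:23 PM on July 27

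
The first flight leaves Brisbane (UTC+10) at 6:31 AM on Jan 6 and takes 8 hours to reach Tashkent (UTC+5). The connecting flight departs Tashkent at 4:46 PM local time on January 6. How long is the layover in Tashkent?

7 hours 15 minutes

Convert departure to UTC: 6:31 AM − 10:00 = 8:31 PM UTC on Jan 5.
Add 8 hours flight time → 4:31 AM UTC (Jan 6).
Tashkent is UTC+5:00, so local arrival = 4:31 AM + 5:00 = 9:31 AM on Jan 6.
Layover = 4:46 PM − 9:31 AM = 7 hours 15 minutes.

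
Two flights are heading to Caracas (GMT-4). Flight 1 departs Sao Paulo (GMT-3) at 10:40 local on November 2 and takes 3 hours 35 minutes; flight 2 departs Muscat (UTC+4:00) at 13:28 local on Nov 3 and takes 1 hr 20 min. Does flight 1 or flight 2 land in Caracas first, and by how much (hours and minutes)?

the first, by 17 hours 33 minutes

Flight 1 in UTC: 10:40 + 3:00 = 13:40 on Nov 2.
+3 hours 35 minutes → arrive 17:15 UTC on Nov 2.
Flight 2 in UTC: 13:28 − 4:00 = 09:28 on Nov 3.
+1 hour and 20 minutes → arrive 10:48 UTC on Nov 3.
Flight 1 lands earlier by 17 hours 33 minutes.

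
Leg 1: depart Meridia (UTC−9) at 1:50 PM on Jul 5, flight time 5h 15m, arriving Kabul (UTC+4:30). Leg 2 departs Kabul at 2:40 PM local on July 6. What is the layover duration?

6 hours 5 minutes

Convert departure to UTC: 1:50 PM + 9:00 = 10:50 PM UTC on Jul 5.
Add 5 hours and 15 minutes flight time → 4:05 AM UTC (Jul 6).
Kabul is UTC+4:30, so local arrival = 4:05 AM + 4:30 = 8:35 AM on Jul 6.
Layover = 2:40 PM − 8:35 AM = 6 hours 5 minutes.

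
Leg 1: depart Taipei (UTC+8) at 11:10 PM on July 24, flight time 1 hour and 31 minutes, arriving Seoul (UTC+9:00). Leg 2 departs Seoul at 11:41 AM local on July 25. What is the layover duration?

Convert departure to UTC: 11:10 PM − 8:00 = 3:10 PM UTC on Jul 24.
Add 1 hour and 31 minutes flight time → 4:41 PM UTC.
Seoul is UTC+9:00, so local arrival = 4:41 PM + 9:00 = 1:41 AM on Jul 25.
Layover = 11:41 AM − 1:41 AM = 10 hours.

10 hours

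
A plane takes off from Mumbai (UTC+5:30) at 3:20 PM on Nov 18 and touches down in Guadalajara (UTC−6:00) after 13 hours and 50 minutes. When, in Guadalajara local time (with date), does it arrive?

5:40 PM on November 18

Convert departure to UTC: 3:20 PM − 5:30 = 9:50 AM UTC on Nov 18.
Add 13 hours and 50 minutes travel time → 11:40 PM UTC.
Guadalajara is UTC−6:00, so local arrival = 11:40 PM − 6:00 = 5:40 PM on Nov 18.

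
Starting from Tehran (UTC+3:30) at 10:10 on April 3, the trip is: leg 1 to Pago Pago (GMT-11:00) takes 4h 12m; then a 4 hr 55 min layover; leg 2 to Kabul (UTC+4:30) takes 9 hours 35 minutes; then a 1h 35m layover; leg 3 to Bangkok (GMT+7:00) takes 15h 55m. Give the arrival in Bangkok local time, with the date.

01:52 on April 5

Convert departure to UTC: 10:10 − 3:30 = 06:40 UTC on Apr 3.
Add 4 hours 12 minutes leg 1 → 10:52 UTC.
Add 4 hours and 55 minutes layover in Pago Pago → 15:47 UTC.
Add 9 hours 35 minutes leg 2 → 01:22 UTC (Apr 4).
Add 1 hour and 35 minutes layover in Kabul → 02:57 UTC.
Add 15 hours and 55 minutes leg 3 → 18:52 UTC.
Bangkok is UTC+7:00, so local arrival = 18:52 + 7:00 = 01:52 on Apr 5.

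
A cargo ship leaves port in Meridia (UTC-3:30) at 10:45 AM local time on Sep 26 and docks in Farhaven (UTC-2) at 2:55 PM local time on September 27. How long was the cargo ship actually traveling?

Departure in UTC: 10:45 AM + 3:30 = 2:15 PM on Sep 26.
Arrival in UTC: 2:55 PM + 2:00 = 4:55 PM on Sep 27.
Elapsed = 4:55 PM − 2:15 PM (+1 day) = 26 hours 40 minutes.

26 hours 40 minutes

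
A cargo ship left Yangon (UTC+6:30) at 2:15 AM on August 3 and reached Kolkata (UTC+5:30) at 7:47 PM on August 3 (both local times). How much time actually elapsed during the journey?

18 hours 32 minutes

Departure in UTC: 2:15 AM − 6:30 = 7:45 PM on Aug 2.
Arrival in UTC: 7:47 PM − 5:30 = 2:17 PM on Aug 3.
Elapsed = 2:17 PM − 7:45 PM (+1 day) = 18 hours 32 minutes.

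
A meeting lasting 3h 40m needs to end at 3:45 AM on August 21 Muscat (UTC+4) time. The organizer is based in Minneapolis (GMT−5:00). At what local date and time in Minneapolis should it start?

3:05 PM on August 20

Target end time in UTC: 3:45 AM − 4:00 = 11:45 PM on Aug 20.
Subtract 3 hours 40 minutes → start 8:05 PM UTC on Aug 20.
Minneapolis is UTC−5:00: 8:05 PM − 5:00 = 3:05 PM on Aug 20.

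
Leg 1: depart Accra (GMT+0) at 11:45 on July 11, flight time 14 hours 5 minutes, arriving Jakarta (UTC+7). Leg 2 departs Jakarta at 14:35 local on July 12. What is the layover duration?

Accra is at UTC+0, so departure is already 11:45 UTC on Jul 11.
Add 14 hours and 5 minutes flight time → 01:50 UTC (Jul 12).
Jakarta is UTC+7:00, so local arrival = 01:50 + 7:00 = 08:50 on Jul 12.
Layover = 14:35 − 08:50 = 5 hours 45 minutes.

5 hours 45 minutes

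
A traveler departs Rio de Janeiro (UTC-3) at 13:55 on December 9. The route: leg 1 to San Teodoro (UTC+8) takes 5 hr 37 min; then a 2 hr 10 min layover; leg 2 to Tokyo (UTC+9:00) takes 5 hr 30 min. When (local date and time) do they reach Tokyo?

15:12 on Dec 10

Convert departure to UTC: 13:55 + 3:00 = 16:55 UTC on Dec 9.
Add 5 hours 37 minutes leg 1 → 22:32 UTC.
Add 2 hours and 10 minutes layover in San Teodoro → 00:42 UTC (Dec 10).
Add 5 hours and 30 minutes leg 2 → 06:12 UTC.
Tokyo is UTC+9:00, so local arrival = 06:12 + 9:00 = 15:12 on Dec 10.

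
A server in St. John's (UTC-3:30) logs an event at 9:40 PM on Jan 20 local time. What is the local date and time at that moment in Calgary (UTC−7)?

In UTC: 9:40 PM + 3:30 = 1:10 AM on Jan 21.
Calgary is UTC−7:00: 1:10 AM − 7:00 = 6:10 PM on Jan 20.

6:10 PM on January 20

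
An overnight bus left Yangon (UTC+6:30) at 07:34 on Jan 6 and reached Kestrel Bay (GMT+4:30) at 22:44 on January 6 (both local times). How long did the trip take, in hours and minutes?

Kestrel Bay is 2:00 behind Yangon.
Clock-face elapsed time (ignoring zones) is 15 hours 10 minutes.
Actual elapsed = 15 hours 10 minutes + 2:00 = 17 hours 10 minutes.

17 hours 10 minutes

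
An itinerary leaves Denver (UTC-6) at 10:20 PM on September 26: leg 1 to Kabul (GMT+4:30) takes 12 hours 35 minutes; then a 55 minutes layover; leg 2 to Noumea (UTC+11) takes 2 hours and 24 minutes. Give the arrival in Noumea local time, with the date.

7:14 AM on September 28

Convert departure to UTC: 10:20 PM + 6:00 = 4:20 AM UTC on Sep 27.
Add 12 hours 35 minutes leg 1 → 4:55 PM UTC.
Add 55 minutes layover in Kabul → 5:50 PM UTC.
Add 2 hours 24 minutes leg 2 → 8:14 PM UTC.
Noumea is UTC+11:00, so local arrival = 8:14 PM + 11:00 = 7:14 AM on Sep 28.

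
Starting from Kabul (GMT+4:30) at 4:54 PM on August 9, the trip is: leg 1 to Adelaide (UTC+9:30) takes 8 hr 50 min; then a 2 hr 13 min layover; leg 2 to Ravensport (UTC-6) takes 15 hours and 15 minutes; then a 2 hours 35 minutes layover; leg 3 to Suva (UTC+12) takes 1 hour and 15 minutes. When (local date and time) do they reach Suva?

6:32 AM on August 11

Convert departure to UTC: 4:54 PM − 4:30 = 12:24 PM UTC on Aug 9.
Add 8 hours 50 minutes leg 1 → 9:14 PM UTC.
Add 2 hours 13 minutes layover in Adelaide → 11:27 PM UTC.
Add 15 hours and 15 minutes leg 2 → 2:42 PM UTC (Aug 10).
Add 2 hours and 35 minutes layover in Ravensport → 5:17 PM UTC.
Add 1 hour and 15 minutes leg 3 → 6:32 PM UTC.
Suva is UTC+12:00, so local arrival = 6:32 PM + 12:00 = 6:32 AM on Aug 11.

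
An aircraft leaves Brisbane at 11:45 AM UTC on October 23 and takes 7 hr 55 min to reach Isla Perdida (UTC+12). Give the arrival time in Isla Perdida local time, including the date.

7:40 AM on October 24

Departure is given in UTC: 11:45 AM on Oct 23.
Add 7 hours 55 minutes → 7:40 PM UTC.
Isla Perdida is UTC+12:00: 7:40 PM + 12:00 = 7:40 AM on Oct 24.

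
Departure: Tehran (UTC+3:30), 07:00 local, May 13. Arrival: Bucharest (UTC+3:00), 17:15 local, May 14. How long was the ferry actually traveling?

34 hours 45 minutes

Departure in UTC: 07:00 − 3:30 = 03:30 on May 13.
Arrival in UTC: 17:15 − 3:00 = 14:15 on May 14.
Elapsed = 14:15 − 03:30 (+1 day) = 34 hours 45 minutes.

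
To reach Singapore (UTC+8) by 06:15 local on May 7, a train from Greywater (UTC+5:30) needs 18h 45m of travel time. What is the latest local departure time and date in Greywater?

Target arrival in UTC: 06:15 − 8:00 = 22:15 on May 6.
Subtract 18 hours and 45 minutes → departure 03:30 UTC on May 6.
Greywater is UTC+5:30: 03:30 + 5:30 = 09:00 on May 6.

09:00 on May 6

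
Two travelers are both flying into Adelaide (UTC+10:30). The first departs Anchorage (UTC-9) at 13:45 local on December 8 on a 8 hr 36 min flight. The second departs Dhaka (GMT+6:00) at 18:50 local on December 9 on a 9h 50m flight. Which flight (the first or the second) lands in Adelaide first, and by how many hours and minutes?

the first, by 15 hours 19 minutes

Flight 1 in UTC: 13:45 + 9:00 = 22:45 on Dec 8.
+8 hours and 36 minutes → arrive 07:21 UTC on Dec 9.
Flight 2 in UTC: 18:50 − 6:00 = 12:50 on Dec 9.
+9 hours and 50 minutes → arrive 22:40 UTC on Dec 9.
Flight 1 lands earlier by 15 hours 19 minutes.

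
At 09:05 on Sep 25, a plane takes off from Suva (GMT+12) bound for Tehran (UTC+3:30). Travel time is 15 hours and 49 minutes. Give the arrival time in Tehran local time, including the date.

16:24 on September 25

Convert departure to UTC: 09:05 − 12:00 = 21:05 UTC on Sep 24.
Add 15 hours and 49 minutes travel time → 12:54 UTC (Sep 25).
Tehran is UTC+3:30, so local arrival = 12:54 + 3:30 = 16:24 on Sep 25.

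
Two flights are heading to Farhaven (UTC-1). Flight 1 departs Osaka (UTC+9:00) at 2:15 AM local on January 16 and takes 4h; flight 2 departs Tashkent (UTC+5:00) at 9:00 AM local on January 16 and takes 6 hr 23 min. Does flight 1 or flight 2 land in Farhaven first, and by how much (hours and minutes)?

Flight 1 in UTC: 2:15 AM − 9:00 = 5:15 PM on Jan 15.
+4 hours → arrive 9:15 PM UTC on Jan 15.
Flight 2 in UTC: 9:00 AM − 5:00 = 4:00 AM on Jan 16.
+6 hours 23 minutes → arrive 10:23 AM UTC on Jan 16.
Flight 1 lands earlier by 13 hours 8 minutes.

the first, by 13 hours 8 minutes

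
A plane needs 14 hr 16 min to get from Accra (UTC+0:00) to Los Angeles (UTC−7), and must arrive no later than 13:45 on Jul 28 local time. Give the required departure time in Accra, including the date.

Target arrival in UTC: 13:45 + 7:00 = 20:45 on Jul 28.
Subtract 14 hours and 16 minutes → departure 06:29 UTC on Jul 28.
Accra is UTC+0, so departure is 06:29 on Jul 28.

06:29 on July 28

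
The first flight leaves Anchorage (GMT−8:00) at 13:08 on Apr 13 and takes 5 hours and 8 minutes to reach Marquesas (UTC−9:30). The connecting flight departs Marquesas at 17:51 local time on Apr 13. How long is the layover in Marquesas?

Convert departure to UTC: 13:08 + 8:00 = 21:08 UTC on Apr 13.
Add 5 hours 8 minutes flight time → 02:16 UTC (Apr 14).
Marquesas is UTC−9:30, so local arrival = 02:16 − 9:30 = 16:46 on Apr 13.
Layover = 17:51 − 16:46 = 1 hour 5 minutes.

1 hour 5 minutes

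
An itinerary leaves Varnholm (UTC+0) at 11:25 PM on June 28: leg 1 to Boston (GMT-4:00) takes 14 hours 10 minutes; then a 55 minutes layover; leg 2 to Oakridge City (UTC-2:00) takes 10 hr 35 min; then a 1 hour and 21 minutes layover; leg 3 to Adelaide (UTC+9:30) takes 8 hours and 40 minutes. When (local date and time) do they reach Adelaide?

Varnholm is at UTC+0, so departure is already 11:25 PM UTC on Jun 28.
Add 14 hours 10 minutes leg 1 → 1:35 PM UTC (Jun 29).
Add 55 minutes layover in Boston → 2:30 PM UTC.
Add 10 hours 35 minutes leg 2 → 1:05 AM UTC (Jun 30).
Add 1 hour and 21 minutes layover in Oakridge City → 2:26 AM UTC.
Add 8 hours 40 minutes leg 3 → 11:06 AM UTC.
Adelaide is UTC+9:30, so local arrival = 11:06 AM + 9:30 = 8:36 PM on Jun 30.

8:36 PM on Jun 30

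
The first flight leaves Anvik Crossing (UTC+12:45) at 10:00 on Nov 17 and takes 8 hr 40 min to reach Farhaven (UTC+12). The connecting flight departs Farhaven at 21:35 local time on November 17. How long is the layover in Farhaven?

Convert departure to UTC: 10:00 − 12:45 = 21:15 UTC on Nov 16.
Add 8 hours 40 minutes flight time → 05:55 UTC (Nov 17).
Farhaven is UTC+12:00, so local arrival = 05:55 + 12:00 = 17:55 on Nov 17.
Layover = 21:35 − 17:55 = 3 hours 40 minutes.

3 hours 40 minutes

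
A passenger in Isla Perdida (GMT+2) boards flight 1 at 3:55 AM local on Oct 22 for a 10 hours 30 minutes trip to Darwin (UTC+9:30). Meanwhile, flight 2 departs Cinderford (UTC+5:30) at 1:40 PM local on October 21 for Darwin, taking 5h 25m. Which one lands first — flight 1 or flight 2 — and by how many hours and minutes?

the second, by 22 hours 50 minutes

Flight 1 in UTC: 3:55 AM − 2:00 = 1:55 AM on Oct 22.
+10 hours and 30 minutes → arrive 12:25 PM UTC on Oct 22.
Flight 2 in UTC: 1:40 PM − 5:30 = 8:10 AM on Oct 21.
+5 hours 25 minutes → arrive 1:35 PM UTC on Oct 21.
Flight 2 lands earlier by 22 hours 50 minutes.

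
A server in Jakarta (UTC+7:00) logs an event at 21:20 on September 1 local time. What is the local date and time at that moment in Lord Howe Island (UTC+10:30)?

In UTC: 21:20 − 7:00 = 14:20 on Sep 1.
Lord Howe Island is UTC+10:30: 14:20 + 10:30 = 00:50 on Sep 2.

00:50 on September 2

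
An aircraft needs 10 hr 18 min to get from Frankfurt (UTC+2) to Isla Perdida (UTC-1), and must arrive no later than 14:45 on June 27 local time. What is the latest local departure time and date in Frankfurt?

Target arrival in UTC: 14:45 + 1:00 = 15:45 on Jun 27.
Subtract 10 hours and 18 minutes → departure 05:27 UTC on Jun 27.
Frankfurt is UTC+2:00: 05:27 + 2:00 = 07:27 on Jun 27.

07:27 on June 27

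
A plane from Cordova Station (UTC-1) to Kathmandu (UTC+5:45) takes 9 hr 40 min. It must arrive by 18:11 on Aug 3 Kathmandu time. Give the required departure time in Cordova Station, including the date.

01:46 on August 3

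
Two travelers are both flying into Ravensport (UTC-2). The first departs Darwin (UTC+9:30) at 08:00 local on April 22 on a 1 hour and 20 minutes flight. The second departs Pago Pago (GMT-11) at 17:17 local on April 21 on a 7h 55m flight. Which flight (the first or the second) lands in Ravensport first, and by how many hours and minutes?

Flight 1 in UTC: 08:00 − 9:30 = 22:30 on Apr 21.
+1 hour and 20 minutes → arrive 23:50 UTC on Apr 21.
Flight 2 in UTC: 17:17 + 11:00 = 04:17 on Apr 22.
+7 hours and 55 minutes → arrive 12:12 UTC on Apr 22.
Flight 1 lands earlier by 12 hours 22 minutes.

the first, by 12 hours 22 minutes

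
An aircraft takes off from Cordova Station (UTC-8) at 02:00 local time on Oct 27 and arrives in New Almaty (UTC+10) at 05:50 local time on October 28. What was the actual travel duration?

Departure in UTC: 02:00 + 8:00 = 10:00 on Oct 27.
Arrival in UTC: 05:50 − 10:00 = 19:50 on Oct 27.
Elapsed = 19:50 − 10:00 = 9 hours 50 minutes.

9 hours 50 minutes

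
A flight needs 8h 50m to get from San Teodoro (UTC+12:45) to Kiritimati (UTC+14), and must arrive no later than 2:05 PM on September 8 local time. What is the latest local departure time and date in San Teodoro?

Target arrival in UTC: 2:05 PM − 14:00 = 12:05 AM on Sep 8.
Subtract 8 hours and 50 minutes → departure 3:15 PM UTC on Sep 7.
San Teodoro is UTC+12:45: 3:15 PM + 12:45 = 4:00 AM on Sep 8.

4:00 AM on September 8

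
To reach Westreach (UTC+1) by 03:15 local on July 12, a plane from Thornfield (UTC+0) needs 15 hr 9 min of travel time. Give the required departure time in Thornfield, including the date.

Target arrival in UTC: 03:15 − 1:00 = 02:15 on Jul 12.
Subtract 15 hours 9 minutes → departure 11:06 UTC on Jul 11.
Thornfield is UTC+0, so departure is 11:06 on Jul 11.

11:06 on July 11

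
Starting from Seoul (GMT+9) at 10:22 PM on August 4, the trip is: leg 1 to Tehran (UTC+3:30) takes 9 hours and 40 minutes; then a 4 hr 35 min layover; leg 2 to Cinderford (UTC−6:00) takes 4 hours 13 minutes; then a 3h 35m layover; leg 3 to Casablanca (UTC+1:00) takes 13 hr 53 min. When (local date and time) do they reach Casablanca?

2:18 AM on August 6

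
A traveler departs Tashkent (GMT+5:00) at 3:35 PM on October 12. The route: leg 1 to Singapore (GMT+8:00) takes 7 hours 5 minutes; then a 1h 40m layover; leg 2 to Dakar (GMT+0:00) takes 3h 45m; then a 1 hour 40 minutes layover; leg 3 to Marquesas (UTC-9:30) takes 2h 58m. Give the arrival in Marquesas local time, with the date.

6:13 PM on October 12

Convert departure to UTC: 3:35 PM − 5:00 = 10:35 AM UTC on Oct 12.
Add 7 hours and 5 minutes leg 1 → 5:40 PM UTC.
Add 1 hour and 40 minutes layover in Singapore → 7:20 PM UTC.
Add 3 hours and 45 minutes leg 2 → 11:05 PM UTC.
Add 1 hour 40 minutes layover in Dakar → 12:45 AM UTC (Oct 13).
Add 2 hours 58 minutes leg 3 → 3:43 AM UTC.
Marquesas is UTC−9:30, so local arrival = 3:43 AM − 9:30 = 6:13 PM on Oct 12.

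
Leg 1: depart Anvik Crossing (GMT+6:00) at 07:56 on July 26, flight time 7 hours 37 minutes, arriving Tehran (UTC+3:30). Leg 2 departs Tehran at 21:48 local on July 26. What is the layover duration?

8 hours 45 minutes

Convert departure to UTC: 07:56 − 6:00 = 01:56 UTC on Jul 26.
Add 7 hours and 37 minutes flight time → 09:33 UTC.
Tehran is UTC+3:30, so local arrival = 09:33 + 3:30 = 13:03 on Jul 26.
Layover = 21:48 − 13:03 = 8 hours 45 minutes.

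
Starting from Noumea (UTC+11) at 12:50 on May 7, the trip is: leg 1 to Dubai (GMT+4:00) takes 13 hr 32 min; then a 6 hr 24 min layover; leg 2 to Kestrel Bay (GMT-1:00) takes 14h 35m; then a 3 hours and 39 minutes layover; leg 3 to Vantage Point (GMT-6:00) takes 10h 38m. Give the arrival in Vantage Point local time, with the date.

Convert departure to UTC: 12:50 − 11:00 = 01:50 UTC on May 7.
Add 13 hours 32 minutes leg 1 → 15:22 UTC.
Add 6 hours and 24 minutes layover in Dubai → 21:46 UTC.
Add 14 hours 35 minutes leg 2 → 12:21 UTC (May 8).
Add 3 hours 39 minutes layover in Kestrel Bay → 16:00 UTC.
Add 10 hours 38 minutes leg 3 → 02:38 UTC (May 9).
Vantage Point is UTC−6:00, so local arrival = 02:38 − 6:00 = 20:38 on May 8.

20:38 on May 8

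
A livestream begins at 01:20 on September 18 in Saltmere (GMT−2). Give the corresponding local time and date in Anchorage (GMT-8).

19:20 on September 17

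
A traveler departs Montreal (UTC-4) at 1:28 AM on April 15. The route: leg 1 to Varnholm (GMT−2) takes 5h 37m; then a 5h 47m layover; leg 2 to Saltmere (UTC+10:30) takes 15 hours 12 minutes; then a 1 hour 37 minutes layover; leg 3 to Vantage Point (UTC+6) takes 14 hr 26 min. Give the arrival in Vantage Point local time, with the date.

6:07 AM on April 17

Convert departure to UTC: 1:28 AM + 4:00 = 5:28 AM UTC on Apr 15.
Add 5 hours 37 minutes leg 1 → 11:05 AM UTC.
Add 5 hours 47 minutes layover in Varnholm → 4:52 PM UTC.
Add 15 hours and 12 minutes leg 2 → 8:04 AM UTC (Apr 16).
Add 1 hour and 37 minutes layover in Saltmere → 9:41 AM UTC.
Add 14 hours 26 minutes leg 3 → 12:07 AM UTC (Apr 17).
Vantage Point is UTC+6:00, so local arrival = 12:07 AM + 6:00 = 6:07 AM on Apr 17.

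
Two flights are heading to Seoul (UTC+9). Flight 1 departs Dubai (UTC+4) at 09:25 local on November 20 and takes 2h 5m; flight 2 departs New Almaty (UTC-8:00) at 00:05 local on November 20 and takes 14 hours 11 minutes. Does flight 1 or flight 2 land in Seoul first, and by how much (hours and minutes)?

Flight 1 in UTC: 09:25 − 4:00 = 05:25 on Nov 20.
+2 hours 5 minutes → arrive 07:30 UTC on Nov 20.
Flight 2 in UTC: 00:05 + 8:00 = 08:05 on Nov 20.
+14 hours and 11 minutes → arrive 22:16 UTC on Nov 20.
Flight 1 lands earlier by 14 hours 46 minutes.

the first, by 14 hours 46 minutes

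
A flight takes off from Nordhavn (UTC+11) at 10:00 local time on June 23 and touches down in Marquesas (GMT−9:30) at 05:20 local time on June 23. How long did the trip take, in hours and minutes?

Departure in UTC: 10:00 − 11:00 = 23:00 on Jun 22.
Arrival in UTC: 05:20 + 9:30 = 14:50 on Jun 23.
Elapsed = 14:50 − 23:00 (+1 day) = 15 hours 50 minutes.

15 hours 50 minutes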